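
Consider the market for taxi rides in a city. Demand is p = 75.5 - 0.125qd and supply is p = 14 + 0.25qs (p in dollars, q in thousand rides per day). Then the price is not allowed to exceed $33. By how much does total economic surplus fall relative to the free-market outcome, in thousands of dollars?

1452

Rearranging demand gives qd = 604 - 8p; rearranging supply gives qs = 4p - 56. Equilibrium: 604 - 8p = 4p - 56, so 660 = 12p and p* = 55, q* = 164.
Since 33 < 55, the ceiling is binding.
At p = 33: qd = 604 - 8·33 = 340 and qs = 4·33 - 56 = 76.
Quantity traded falls to 76. At q = 76 the demand price is (604 - 76)/8 = 66 and the supply price is (56 + 76)/4 = 33.
Deadweight loss = ½ · (66 - 33) · (164 - 76) = ½ · 33 · 88 = 1452.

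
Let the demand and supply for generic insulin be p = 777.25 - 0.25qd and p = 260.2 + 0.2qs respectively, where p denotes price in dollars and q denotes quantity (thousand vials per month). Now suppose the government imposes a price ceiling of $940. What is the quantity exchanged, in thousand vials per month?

Rearranging demand gives qd = 3109 - 4p; rearranging supply gives qs = 5p - 1301. Setting quantity demanded equal to quantity supplied, 3109 - 4p = 5p - 1301, gives p* = 490 and q* = 1149.
Since 940 is above p* = 490, the ceiling does not bind and the free-market outcome prevails.

1149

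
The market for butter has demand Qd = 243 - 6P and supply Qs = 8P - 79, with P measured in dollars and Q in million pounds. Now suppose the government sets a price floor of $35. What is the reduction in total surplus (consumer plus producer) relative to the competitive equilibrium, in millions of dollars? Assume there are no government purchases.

756

Setting quantity demanded equal to quantity supplied, 243 - 6P = 8P - 79, gives P* = 23 and Q* = 105.
Since 35 > 23, the floor is binding.
At P = 35: Qd = 243 - 6·35 = 33 and Qs = 8·35 - 79 = 201.
Quantity traded falls to 33. At Q = 33 the demand price is (243 - 33)/6 = 35 and the supply price is (79 + 33)/8 = 14.
Deadweight loss = ½ · (35 - 14) · (105 - 33) = ½ · 21 · 72 = 756.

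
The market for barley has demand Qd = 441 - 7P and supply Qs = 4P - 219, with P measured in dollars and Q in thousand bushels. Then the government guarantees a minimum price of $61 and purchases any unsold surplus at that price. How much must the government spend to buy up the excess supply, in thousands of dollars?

671

Without the control the market clears where 441 - 7P = 4P - 219, i.e. P* = 60 and Q* = 21.
Because the floor (61) lies above the market-clearing price, it is binding.
At P = 61: Qd = 441 - 7·61 = 14 and Qs = 4·61 - 219 = 25.
Surplus = Qs - Qd = 11.
Government expenditure = surplus × support price = 11 × 61 = 671.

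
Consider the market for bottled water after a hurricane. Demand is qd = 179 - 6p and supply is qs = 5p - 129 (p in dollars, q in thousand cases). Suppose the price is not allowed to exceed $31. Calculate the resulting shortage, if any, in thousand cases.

In a free market, 179 - 6p = 5p - 129 gives the equilibrium p* = 28, q* = 11.
Since 31 is above p* = 28, the ceiling does not bind and the free-market outcome prevails.
Since the control does not bind, there is no shortage.

0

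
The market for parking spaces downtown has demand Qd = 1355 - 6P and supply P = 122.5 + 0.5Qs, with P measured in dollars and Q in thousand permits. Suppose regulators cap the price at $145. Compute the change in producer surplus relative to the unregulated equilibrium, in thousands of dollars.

-5500

Rearranging supply gives Qs = 2P - 245. In a free market, 1355 - 6P = 2P - 245 gives the equilibrium P* = 200, Q* = 155.
The ceiling of 145 is below the equilibrium price 200, so it binds.
At P = 145: Qd = 1355 - 6·145 = 485 and Qs = 2·145 - 245 = 45.
Producer surplus without the control is ½ · (200 - 122.5) · 155 = 6006.25.
With the ceiling, producers sell 45 units at 145, so PS = ½ · (145 - 122.5) · 45 = 506.25.
Change in producer surplus = 506.25 - 6006.25 = -5500.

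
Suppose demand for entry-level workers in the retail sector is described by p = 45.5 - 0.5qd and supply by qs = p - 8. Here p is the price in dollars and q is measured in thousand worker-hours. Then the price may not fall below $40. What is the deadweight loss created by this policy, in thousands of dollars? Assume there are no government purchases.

147

Rearranging demand gives qd = 91 - 2p. In a free market, 91 - 2p = p - 8 gives the equilibrium p* = 33, q* = 25.
Since 40 > 33, the floor is binding.
At p = 40: qd = 91 - 2·40 = 11 and qs = 40 - 8 = 32.
Quantity traded falls to 11. At q = 11 the demand price is (91 - 11)/2 = 40 and the supply price is 8 + 11 = 19.
Deadweight loss = ½ · (40 - 19) · (25 - 11) = ½ · 21 · 14 = 147.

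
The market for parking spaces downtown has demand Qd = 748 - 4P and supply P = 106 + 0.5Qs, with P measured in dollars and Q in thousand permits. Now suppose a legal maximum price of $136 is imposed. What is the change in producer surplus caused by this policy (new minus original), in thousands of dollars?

Rearranging supply gives Qs = 2P - 212. Setting quantity demanded equal to quantity supplied, 748 - 4P = 2P - 212, gives P* = 160 and Q* = 108.
The ceiling of 136 is below the equilibrium price 160, so it binds.
At P = 136: Qd = 748 - 4·136 = 204 and Qs = 2·136 - 212 = 60.
Producer surplus without the control is ½ · (160 - 106) · 108 = 2916.
With the ceiling, producers sell 60 units at 136, so PS = ½ · (136 - 106) · 60 = 900.
Change in producer surplus = 900 - 2916 = -2016.

-2016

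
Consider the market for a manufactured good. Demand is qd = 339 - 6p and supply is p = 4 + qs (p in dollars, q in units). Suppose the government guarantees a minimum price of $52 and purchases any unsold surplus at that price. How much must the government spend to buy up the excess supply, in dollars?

1092

Rearranging supply gives qs = p - 4. Setting quantity demanded equal to quantity supplied, 339 - 6p = p - 4, gives p* = 49 and q* = 45.
The floor of 52 is above the equilibrium price 49, so it binds.
At p = 52: qd = 339 - 6·52 = 27 and qs = 52 - 4 = 48.
Surplus = qs - qd = 21.
Government expenditure = surplus × support price = 21 × 52 = 1092.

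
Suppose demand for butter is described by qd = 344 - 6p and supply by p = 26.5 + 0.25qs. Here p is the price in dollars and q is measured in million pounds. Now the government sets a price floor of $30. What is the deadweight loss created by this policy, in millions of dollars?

0

Rearranging supply gives qs = 4p - 106. In a free market, 344 - 6p = 4p - 106 gives the equilibrium p* = 45, q* = 74.
The floor of 30 is below the equilibrium price 45, so it is not binding; the market clears at p* = 45, q* = 74.
Since the control does not bind, no trades are prevented and deadweight loss is zero.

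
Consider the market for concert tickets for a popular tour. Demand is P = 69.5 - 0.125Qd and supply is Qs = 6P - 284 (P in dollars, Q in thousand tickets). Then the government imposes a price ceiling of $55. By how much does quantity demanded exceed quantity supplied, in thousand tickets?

70

Rearranging demand gives Qd = 556 - 8P. Without the control the market clears where 556 - 8P = 6P - 284, i.e. P* = 60 and Q* = 76.
Because the ceiling (55) lies below the market-clearing price, it is binding.
At P = 55: Qd = 556 - 8·55 = 116 and Qs = 6·55 - 284 = 46.
Shortage = Qd - Qs = 116 - 46 = 70.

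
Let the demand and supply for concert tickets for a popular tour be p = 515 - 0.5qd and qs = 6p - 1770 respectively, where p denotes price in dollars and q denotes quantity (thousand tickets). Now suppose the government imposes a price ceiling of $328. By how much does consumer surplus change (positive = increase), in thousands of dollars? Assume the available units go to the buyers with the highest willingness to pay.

Rearranging demand gives qd = 1030 - 2p. Setting quantity demanded equal to quantity supplied, 1030 - 2p = 6p - 1770, gives p* = 350 and q* = 330.
Since 328 < 350, the ceiling is binding.
At p = 328: qd = 1030 - 2·328 = 374 and qs = 6·328 - 1770 = 198.
Consumer surplus without the control is ½ · (515 - 350) · 330 = 27225.
With the ceiling, 198 units are sold at 328 (assume they go to the highest-value buyers). The demand price at q = 198 is 416, so CS = ½ · [(515 - 328) + (416 - 328)] · 198 = 27225.
Change in consumer surplus = 27225 - 27225 = 0.

0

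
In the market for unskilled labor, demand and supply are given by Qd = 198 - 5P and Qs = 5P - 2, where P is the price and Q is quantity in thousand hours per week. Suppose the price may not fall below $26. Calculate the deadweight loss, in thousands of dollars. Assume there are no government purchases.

Setting quantity demanded equal to quantity supplied, 198 - 5P = 5P - 2, gives P* = 20 and Q* = 98.
Because the floor (26) lies above the market-clearing price, it is binding.
At P = 26: Qd = 198 - 5·26 = 68 and Qs = 5·26 - 2 = 128.
Quantity traded falls to 68. At Q = 68 the demand price is (198 - 68)/5 = 26 and the supply price is (2 + 68)/5 = 14.
Deadweight loss = ½ · (26 - 14) · (98 - 68) = ½ · 12 · 30 = 180.

180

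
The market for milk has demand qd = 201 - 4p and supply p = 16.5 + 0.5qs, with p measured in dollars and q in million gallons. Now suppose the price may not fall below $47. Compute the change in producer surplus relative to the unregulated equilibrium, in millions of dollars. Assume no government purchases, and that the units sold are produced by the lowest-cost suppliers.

Rearranging supply gives qs = 2p - 33. Without the control the market clears where 201 - 4p = 2p - 33, i.e. p* = 39 and q* = 45.
Because the floor (47) lies above the market-clearing price, it is binding.
At p = 47: qd = 201 - 4·47 = 13 and qs = 2·47 - 33 = 61.
Producer surplus without the control is ½ · (39 - 16.5) · 45 = 506.25.
With the floor, 13 units are sold at 47. The supply price at q = 13 is 23, so PS = ½ · [(47 - 16.5) + (47 - 23)] · 13 = 354.25.
Change in producer surplus = 354.25 - 506.25 = -152.

-152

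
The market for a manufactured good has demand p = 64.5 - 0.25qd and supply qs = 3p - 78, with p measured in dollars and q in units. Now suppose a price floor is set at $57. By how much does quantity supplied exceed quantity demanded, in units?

63

Rearranging demand gives qd = 258 - 4p. Setting quantity demanded equal to quantity supplied, 258 - 4p = 3p - 78, gives p* = 48 and q* = 66.
Because the floor (57) lies above the market-clearing price, it is binding.
At p = 57: qd = 258 - 4·57 = 30 and qs = 3·57 - 78 = 93.
Surplus = qs - qd = 93 - 30 = 63.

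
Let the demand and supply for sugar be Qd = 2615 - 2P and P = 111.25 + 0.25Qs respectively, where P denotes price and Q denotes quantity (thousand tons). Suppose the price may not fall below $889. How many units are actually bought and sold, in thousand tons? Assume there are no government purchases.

Rearranging supply gives Qs = 4P - 445. Without the control the market clears where 2615 - 2P = 4P - 445, i.e. P* = 510 and Q* = 1595.
Because the floor (889) lies above the market-clearing price, it is binding.
At P = 889: Qd = 2615 - 2·889 = 837 and Qs = 4·889 - 445 = 3111.
The quantity actually transacted is the short side, demand: 837.

837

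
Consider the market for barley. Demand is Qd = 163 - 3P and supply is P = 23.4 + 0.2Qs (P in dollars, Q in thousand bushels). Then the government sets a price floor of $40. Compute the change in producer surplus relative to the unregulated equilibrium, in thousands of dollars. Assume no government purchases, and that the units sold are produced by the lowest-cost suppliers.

192.5

Rearranging supply gives Qs = 5P - 117. Setting quantity demanded equal to quantity supplied, 163 - 3P = 5P - 117, gives P* = 35 and Q* = 58.
The floor of 40 is above the equilibrium price 35, so it binds.
At P = 40: Qd = 163 - 3·40 = 43 and Qs = 5·40 - 117 = 83.
Producer surplus without the control is ½ · (35 - 23.4) · 58 = 336.4.
With the floor, 43 units are sold at 40. The supply price at Q = 43 is 32, so PS = ½ · [(40 - 23.4) + (40 - 32)] · 43 = 528.9.
Change in producer surplus = 528.9 - 336.4 = 192.5.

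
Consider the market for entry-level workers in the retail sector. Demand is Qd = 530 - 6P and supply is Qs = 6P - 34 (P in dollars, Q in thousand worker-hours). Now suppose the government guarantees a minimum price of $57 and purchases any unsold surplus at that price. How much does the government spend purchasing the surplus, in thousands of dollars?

6840

In a free market, 530 - 6P = 6P - 34 gives the equilibrium P* = 47, Q* = 248.
Since 57 > 47, the floor is binding.
At P = 57: Qd = 530 - 6·57 = 188 and Qs = 6·57 - 34 = 308.
Surplus = Qs - Qd = 120.
Government expenditure = surplus × support price = 120 × 57 = 6840.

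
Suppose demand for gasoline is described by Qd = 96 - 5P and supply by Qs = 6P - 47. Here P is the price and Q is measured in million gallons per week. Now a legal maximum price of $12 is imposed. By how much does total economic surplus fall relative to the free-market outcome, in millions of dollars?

In a free market, 96 - 5P = 6P - 47 gives the equilibrium P* = 13, Q* = 31.
Because the ceiling (12) lies below the market-clearing price, it is binding.
At P = 12: Qd = 96 - 5·12 = 36 and Qs = 6·12 - 47 = 25.
Quantity traded falls to 25. At Q = 25 the demand price is (96 - 25)/5 = 14.2 and the supply price is (47 + 25)/6 = 12.
Deadweight loss = ½ · (14.2 - 12) · (31 - 25) = ½ · 2.2 · 6 = 6.6.

6.6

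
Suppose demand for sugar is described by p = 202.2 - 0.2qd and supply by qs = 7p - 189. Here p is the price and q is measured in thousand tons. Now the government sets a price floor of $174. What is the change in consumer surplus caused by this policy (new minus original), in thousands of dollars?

Rearranging demand gives qd = 1011 - 5p. Setting quantity demanded equal to quantity supplied, 1011 - 5p = 7p - 189, gives p* = 100 and q* = 511.
Because the floor (174) lies above the market-clearing price, it is binding.
At p = 174: qd = 1011 - 5·174 = 141 and qs = 7·174 - 189 = 1029.
Consumer surplus without the control is ½ · (202.2 - 100) · 511 = 26112.1.
With the floor, consumers buy 141 units at 174, so CS = ½ · (202.2 - 174) · 141 = 1988.1.
Change in consumer surplus = 1988.1 - 26112.1 = -24124.

-24124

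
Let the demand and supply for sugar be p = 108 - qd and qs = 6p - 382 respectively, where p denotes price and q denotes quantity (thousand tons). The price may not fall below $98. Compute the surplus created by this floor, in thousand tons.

196

Rearranging demand gives qd = 108 - p. In a free market, 108 - p = 6p - 382 gives the equilibrium p* = 70, q* = 38.
Since 98 > 70, the floor is binding.
At p = 98: qd = 108 - 98 = 10 and qs = 6·98 - 382 = 206.
Surplus = qs - qd = 206 - 10 = 196.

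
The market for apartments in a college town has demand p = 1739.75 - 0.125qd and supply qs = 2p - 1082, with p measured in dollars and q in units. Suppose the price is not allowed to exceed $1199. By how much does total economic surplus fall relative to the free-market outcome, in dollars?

Rearranging demand gives qd = 13918 - 8p. In a free market, 13918 - 8p = 2p - 1082 gives the equilibrium p* = 1500, q* = 1918.
Because the ceiling (1199) lies below the market-clearing price, it is binding.
At p = 1199: qd = 13918 - 8·1199 = 4326 and qs = 2·1199 - 1082 = 1316.
Quantity traded falls to 1316. At q = 1316 the demand price is (13918 - 1316)/8 = 1575.25 and the supply price is (1082 + 1316)/2 = 1199.
Deadweight loss = ½ · (1575.25 - 1199) · (1918 - 1316) = ½ · 376.25 · 602 = 113251.25.

113251.25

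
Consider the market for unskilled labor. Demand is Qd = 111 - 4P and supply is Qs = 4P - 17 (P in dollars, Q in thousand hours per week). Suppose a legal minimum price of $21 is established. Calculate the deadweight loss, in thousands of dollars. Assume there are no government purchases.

Without the control the market clears where 111 - 4P = 4P - 17, i.e. P* = 16 and Q* = 47.
Because the floor (21) lies above the market-clearing price, it is binding.
At P = 21: Qd = 111 - 4·21 = 27 and Qs = 4·21 - 17 = 67.
Quantity traded falls to 27. At Q = 27 the demand price is (111 - 27)/4 = 21 and the supply price is (17 + 27)/4 = 11.
Deadweight loss = ½ · (21 - 11) · (47 - 27) = ½ · 10 · 20 = 100.

100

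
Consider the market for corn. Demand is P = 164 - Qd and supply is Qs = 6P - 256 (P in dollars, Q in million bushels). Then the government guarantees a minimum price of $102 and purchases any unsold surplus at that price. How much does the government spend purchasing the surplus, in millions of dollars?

29988

Rearranging demand gives Qd = 164 - P. Equilibrium: 164 - P = 6P - 256, so 420 = 7P and P* = 60, Q* = 104.
Because the floor (102) lies above the market-clearing price, it is binding.
At P = 102: Qd = 164 - 102 = 62 and Qs = 6·102 - 256 = 356.
Surplus = Qs - Qd = 294.
Government expenditure = surplus × support price = 294 × 102 = 29988.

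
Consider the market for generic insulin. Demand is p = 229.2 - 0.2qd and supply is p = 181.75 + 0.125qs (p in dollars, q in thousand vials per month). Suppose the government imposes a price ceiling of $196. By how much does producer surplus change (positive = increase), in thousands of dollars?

-520

Rearranging demand gives qd = 1146 - 5p; rearranging supply gives qs = 8p - 1454. In a free market, 1146 - 5p = 8p - 1454 gives the equilibrium p* = 200, q* = 146.
Since 196 < 200, the ceiling is binding.
At p = 196: qd = 1146 - 5·196 = 166 and qs = 8·196 - 1454 = 114.
Producer surplus without the control is ½ · (200 - 181.75) · 146 = 1332.25.
With the ceiling, producers sell 114 units at 196, so PS = ½ · (196 - 181.75) · 114 = 812.25.
Change in producer surplus = 812.25 - 1332.25 = -520.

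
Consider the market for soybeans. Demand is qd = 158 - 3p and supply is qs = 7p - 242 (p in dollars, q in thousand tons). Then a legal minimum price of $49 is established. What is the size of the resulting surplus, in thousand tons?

Without the control the market clears where 158 - 3p = 7p - 242, i.e. p* = 40 and q* = 38.
The floor of 49 is above the equilibrium price 40, so it binds.
At p = 49: qd = 158 - 3·49 = 11 and qs = 7·49 - 242 = 101.
Surplus = qs - qd = 101 - 11 = 90.

90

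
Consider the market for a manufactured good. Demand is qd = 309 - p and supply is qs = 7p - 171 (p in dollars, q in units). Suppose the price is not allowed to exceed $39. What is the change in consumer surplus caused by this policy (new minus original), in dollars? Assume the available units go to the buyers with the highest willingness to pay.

-8662.5

In a free market, 309 - p = 7p - 171 gives the equilibrium p* = 60, q* = 249.
The ceiling of 39 is below the equilibrium price 60, so it binds.
At p = 39: qd = 309 - 39 = 270 and qs = 7·39 - 171 = 102.
Consumer surplus without the control is ½ · (309 - 60) · 249 = 31000.5.
With the ceiling, 102 units are sold at 39 (assume they go to the highest-value buyers). The demand price at q = 102 is 207, so CS = ½ · [(309 - 39) + (207 - 39)] · 102 = 22338.
Change in consumer surplus = 22338 - 31000.5 = -8662.5.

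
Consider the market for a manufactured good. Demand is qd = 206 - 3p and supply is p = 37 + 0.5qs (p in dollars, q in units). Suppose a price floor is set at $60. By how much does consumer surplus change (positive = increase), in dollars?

-128

Rearranging supply gives qs = 2p - 74. Setting quantity demanded equal to quantity supplied, 206 - 3p = 2p - 74, gives p* = 56 and q* = 38.
The floor of 60 is above the equilibrium price 56, so it binds.
At p = 60: qd = 206 - 3·60 = 26 and qs = 2·60 - 74 = 46.
Consumer surplus without the control is ½ · (206/3 - 56) · 38 = 722/3.
With the floor, consumers buy 26 units at 60, so CS = ½ · (206/3 - 60) · 26 = 338/3.
Change in consumer surplus = 338/3 - 722/3 = -128.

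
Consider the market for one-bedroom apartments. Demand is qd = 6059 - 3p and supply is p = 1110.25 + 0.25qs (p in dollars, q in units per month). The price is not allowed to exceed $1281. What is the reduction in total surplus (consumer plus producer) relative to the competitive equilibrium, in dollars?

Rearranging supply gives qs = 4p - 4441. Without the control the market clears where 6059 - 3p = 4p - 4441, i.e. p* = 1500 and q* = 1559.
Since 1281 < 1500, the ceiling is binding.
At p = 1281: qd = 6059 - 3·1281 = 2216 and qs = 4·1281 - 4441 = 683.
Quantity traded falls to 683. At q = 683 the demand price is (6059 - 683)/3 = 1792 and the supply price is (4441 + 683)/4 = 1281.
Deadweight loss = ½ · (1792 - 1281) · (1559 - 683) = ½ · 511 · 876 = 223818.

223818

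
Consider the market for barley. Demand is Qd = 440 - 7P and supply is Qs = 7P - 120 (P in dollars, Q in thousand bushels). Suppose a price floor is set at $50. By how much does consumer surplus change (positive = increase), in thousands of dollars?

Without the control the market clears where 440 - 7P = 7P - 120, i.e. P* = 40 and Q* = 160.
Since 50 > 40, the floor is binding.
At P = 50: Qd = 440 - 7·50 = 90 and Qs = 7·50 - 120 = 230.
Consumer surplus without the control is ½ · (440/7 - 40) · 160 = 12800/7.
With the floor, consumers buy 90 units at 50, so CS = ½ · (440/7 - 50) · 90 = 4050/7.
Change in consumer surplus = 4050/7 - 12800/7 = -1250.

-1250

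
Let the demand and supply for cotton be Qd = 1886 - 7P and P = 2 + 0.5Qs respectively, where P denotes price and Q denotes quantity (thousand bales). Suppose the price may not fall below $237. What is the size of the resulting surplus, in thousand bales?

243

Rearranging supply gives Qs = 2P - 4. Without the control the market clears where 1886 - 7P = 2P - 4, i.e. P* = 210 and Q* = 416.
Since 237 > 210, the floor is binding.
At P = 237: Qd = 1886 - 7·237 = 227 and Qs = 2·237 - 4 = 470.
Surplus = Qs - Qd = 470 - 227 = 243.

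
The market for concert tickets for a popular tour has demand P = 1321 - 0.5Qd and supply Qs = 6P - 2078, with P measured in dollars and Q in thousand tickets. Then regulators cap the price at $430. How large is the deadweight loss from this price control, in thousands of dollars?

307200

Rearranging demand gives Qd = 2642 - 2P. Equilibrium: 2642 - 2P = 6P - 2078, so 4720 = 8P and P* = 590, Q* = 1462.
Since 430 < 590, the ceiling is binding.
At P = 430: Qd = 2642 - 2·430 = 1782 and Qs = 6·430 - 2078 = 502.
Quantity traded falls to 502. At Q = 502 the demand price is (2642 - 502)/2 = 1070 and the supply price is (2078 + 502)/6 = 430.
Deadweight loss = ½ · (1070 - 430) · (1462 - 502) = ½ · 640 · 960 = 307200.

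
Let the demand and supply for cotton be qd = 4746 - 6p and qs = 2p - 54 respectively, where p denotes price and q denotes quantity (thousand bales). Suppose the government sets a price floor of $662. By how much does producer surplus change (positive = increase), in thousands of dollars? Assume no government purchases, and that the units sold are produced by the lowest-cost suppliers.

Without the control the market clears where 4746 - 6p = 2p - 54, i.e. p* = 600 and q* = 1146.
The floor of 662 is above the equilibrium price 600, so it binds.
At p = 662: qd = 4746 - 6·662 = 774 and qs = 2·662 - 54 = 1270.
Producer surplus without the control is ½ · (600 - 27) · 1146 = 328329.
With the floor, 774 units are sold at 662. The supply price at q = 774 is 414, so PS = ½ · [(662 - 27) + (662 - 414)] · 774 = 341721.
Change in producer surplus = 341721 - 328329 = 13392.

13392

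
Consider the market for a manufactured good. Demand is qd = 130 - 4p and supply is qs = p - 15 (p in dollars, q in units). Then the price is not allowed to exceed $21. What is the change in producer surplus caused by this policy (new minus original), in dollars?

-80

In a free market, 130 - 4p = p - 15 gives the equilibrium p* = 29, q* = 14.
The ceiling of 21 is below the equilibrium price 29, so it binds.
At p = 21: qd = 130 - 4·21 = 46 and qs = 21 - 15 = 6.
Producer surplus without the control is ½ · (29 - 15) · 14 = 98.
With the ceiling, producers sell 6 units at 21, so PS = ½ · (21 - 15) · 6 = 18.
Change in producer surplus = 18 - 98 = -80.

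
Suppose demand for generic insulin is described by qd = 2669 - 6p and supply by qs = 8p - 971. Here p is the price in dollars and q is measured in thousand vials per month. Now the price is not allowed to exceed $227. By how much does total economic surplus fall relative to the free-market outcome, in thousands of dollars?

Equilibrium: 2669 - 6p = 8p - 971, so 3640 = 14p and p* = 260, q* = 1109.
Since 227 < 260, the ceiling is binding.
At p = 227: qd = 2669 - 6·227 = 1307 and qs = 8·227 - 971 = 845.
Quantity traded falls to 845. At q = 845 the demand price is (2669 - 845)/6 = 304 and the supply price is (971 + 845)/8 = 227.
Deadweight loss = ½ · (304 - 227) · (1109 - 845) = ½ · 77 · 264 = 10164.

10164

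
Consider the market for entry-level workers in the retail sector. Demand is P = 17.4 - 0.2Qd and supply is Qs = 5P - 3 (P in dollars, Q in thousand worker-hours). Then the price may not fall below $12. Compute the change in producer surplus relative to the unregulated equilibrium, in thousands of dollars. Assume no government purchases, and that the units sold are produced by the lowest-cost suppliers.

Rearranging demand gives Qd = 87 - 5P. Equilibrium: 87 - 5P = 5P - 3, so 90 = 10P and P* = 9, Q* = 42.
Since 12 > 9, the floor is binding.
At P = 12: Qd = 87 - 5·12 = 27 and Qs = 5·12 - 3 = 57.
Producer surplus without the control is ½ · (9 - 0.6) · 42 = 176.4.
With the floor, 27 units are sold at 12. The supply price at Q = 27 is 6, so PS = ½ · [(12 - 0.6) + (12 - 6)] · 27 = 234.9.
Change in producer surplus = 234.9 - 176.4 = 58.5.

58.5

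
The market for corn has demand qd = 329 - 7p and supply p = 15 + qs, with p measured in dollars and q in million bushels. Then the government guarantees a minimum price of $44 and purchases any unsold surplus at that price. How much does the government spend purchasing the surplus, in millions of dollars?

352

Rearranging supply gives qs = p - 15. Setting quantity demanded equal to quantity supplied, 329 - 7p = p - 15, gives p* = 43 and q* = 28.
Because the floor (44) lies above the market-clearing price, it is binding.
At p = 44: qd = 329 - 7·44 = 21 and qs = 44 - 15 = 29.
Surplus = qs - qd = 8.
Government expenditure = surplus × support price = 8 × 44 = 352.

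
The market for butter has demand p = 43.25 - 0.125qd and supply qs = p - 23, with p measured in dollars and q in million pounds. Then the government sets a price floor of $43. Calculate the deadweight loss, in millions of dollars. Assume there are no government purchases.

Rearranging demand gives qd = 346 - 8p. Setting quantity demanded equal to quantity supplied, 346 - 8p = p - 23, gives p* = 41 and q* = 18.
The floor of 43 is above the equilibrium price 41, so it binds.
At p = 43: qd = 346 - 8·43 = 2 and qs = 43 - 23 = 20.
Quantity traded falls to 2. At q = 2 the demand price is (346 - 2)/8 = 43 and the supply price is 23 + 2 = 25.
Deadweight loss = ½ · (43 - 25) · (18 - 2) = ½ · 18 · 16 = 144.

144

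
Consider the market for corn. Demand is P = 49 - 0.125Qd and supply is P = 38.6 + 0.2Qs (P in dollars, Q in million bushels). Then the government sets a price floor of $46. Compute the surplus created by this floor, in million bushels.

13

Rearranging demand gives Qd = 392 - 8P; rearranging supply gives Qs = 5P - 193. Equilibrium: 392 - 8P = 5P - 193, so 585 = 13P and P* = 45, Q* = 32.
Since 46 > 45, the floor is binding.
At P = 46: Qd = 392 - 8·46 = 24 and Qs = 5·46 - 193 = 37.
Surplus = Qs - Qd = 37 - 24 = 13.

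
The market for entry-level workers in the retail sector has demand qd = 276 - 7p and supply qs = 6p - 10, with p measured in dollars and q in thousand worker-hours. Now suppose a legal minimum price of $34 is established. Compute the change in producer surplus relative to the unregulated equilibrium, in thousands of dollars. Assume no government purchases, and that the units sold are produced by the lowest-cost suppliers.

-132

Equilibrium: 276 - 7p = 6p - 10, so 286 = 13p and p* = 22, q* = 122.
The floor of 34 is above the equilibrium price 22, so it binds.
At p = 34: qd = 276 - 7·34 = 38 and qs = 6·34 - 10 = 194.
Producer surplus without the control is ½ · (22 - 5/3) · 122 = 3721/3.
With the floor, 38 units are sold at 34. The supply price at q = 38 is 8, so PS = ½ · [(34 - 5/3) + (34 - 8)] · 38 = 3325/3.
Change in producer surplus = 3325/3 - 3721/3 = -132.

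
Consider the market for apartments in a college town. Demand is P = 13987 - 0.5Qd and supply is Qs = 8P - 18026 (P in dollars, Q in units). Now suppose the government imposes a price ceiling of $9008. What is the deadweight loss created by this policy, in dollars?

Rearranging demand gives Qd = 27974 - 2P. Setting quantity demanded equal to quantity supplied, 27974 - 2P = 8P - 18026, gives P* = 4600 and Q* = 18774.
The ceiling of 9008 is above the equilibrium price 4600, so it is not binding; the market clears at P* = 4600, Q* = 18774.
Since the control does not bind, no trades are prevented and deadweight loss is zero.

0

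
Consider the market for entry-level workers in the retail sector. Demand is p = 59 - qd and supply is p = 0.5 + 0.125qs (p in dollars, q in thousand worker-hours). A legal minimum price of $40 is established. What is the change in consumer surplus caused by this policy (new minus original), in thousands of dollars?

Rearranging demand gives qd = 59 - p; rearranging supply gives qs = 8p - 4. Without the control the market clears where 59 - p = 8p - 4, i.e. p* = 7 and q* = 52.
The floor of 40 is above the equilibrium price 7, so it binds.
At p = 40: qd = 59 - 40 = 19 and qs = 8·40 - 4 = 316.
Consumer surplus without the control is ½ · (59 - 7) · 52 = 1352.
With the floor, consumers buy 19 units at 40, so CS = ½ · (59 - 40) · 19 = 180.5.
Change in consumer surplus = 180.5 - 1352 = -1171.5.

-1171.5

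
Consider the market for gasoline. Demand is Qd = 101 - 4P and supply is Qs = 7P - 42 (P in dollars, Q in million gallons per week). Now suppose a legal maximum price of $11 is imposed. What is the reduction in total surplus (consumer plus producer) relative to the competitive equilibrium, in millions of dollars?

Equilibrium: 101 - 4P = 7P - 42, so 143 = 11P and P* = 13, Q* = 49.
The ceiling of 11 is below the equilibrium price 13, so it binds.
At P = 11: Qd = 101 - 4·11 = 57 and Qs = 7·11 - 42 = 35.
Quantity traded falls to 35. At Q = 35 the demand price is (101 - 35)/4 = 16.5 and the supply price is (42 + 35)/7 = 11.
Deadweight loss = ½ · (16.5 - 11) · (49 - 35) = ½ · 5.5 · 14 = 38.5.

38.5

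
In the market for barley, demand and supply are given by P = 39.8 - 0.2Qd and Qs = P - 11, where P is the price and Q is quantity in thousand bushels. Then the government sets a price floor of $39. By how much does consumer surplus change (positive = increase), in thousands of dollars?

Rearranging demand gives Qd = 199 - 5P. Without the control the market clears where 199 - 5P = P - 11, i.e. P* = 35 and Q* = 24.
The floor of 39 is above the equilibrium price 35, so it binds.
At P = 39: Qd = 199 - 5·39 = 4 and Qs = 39 - 11 = 28.
Consumer surplus without the control is ½ · (39.8 - 35) · 24 = 57.6.
With the floor, consumers buy 4 units at 39, so CS = ½ · (39.8 - 39) · 4 = 1.6.
Change in consumer surplus = 1.6 - 57.6 = -56.

-56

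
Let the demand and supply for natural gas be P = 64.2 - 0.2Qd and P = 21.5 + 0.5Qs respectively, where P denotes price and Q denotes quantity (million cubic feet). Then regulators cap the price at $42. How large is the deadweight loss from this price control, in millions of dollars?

140

Rearranging demand gives Qd = 321 - 5P; rearranging supply gives Qs = 2P - 43. Equilibrium: 321 - 5P = 2P - 43, so 364 = 7P and P* = 52, Q* = 61.
Because the ceiling (42) lies below the market-clearing price, it is binding.
At P = 42: Qd = 321 - 5·42 = 111 and Qs = 2·42 - 43 = 41.
Quantity traded falls to 41. At Q = 41 the demand price is (321 - 41)/5 = 56 and the supply price is (43 + 41)/2 = 42.
Deadweight loss = ½ · (56 - 42) · (61 - 41) = ½ · 14 · 20 = 140.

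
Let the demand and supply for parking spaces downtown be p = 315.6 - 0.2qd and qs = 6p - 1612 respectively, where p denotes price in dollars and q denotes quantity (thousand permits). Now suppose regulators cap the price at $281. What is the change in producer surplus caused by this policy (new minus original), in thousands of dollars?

-909

Rearranging demand gives qd = 1578 - 5p. Without the control the market clears where 1578 - 5p = 6p - 1612, i.e. p* = 290 and q* = 128.
Since 281 < 290, the ceiling is binding.
At p = 281: qd = 1578 - 5·281 = 173 and qs = 6·281 - 1612 = 74.
Producer surplus without the control is ½ · (290 - 806/3) · 128 = 4096/3.
With the ceiling, producers sell 74 units at 281, so PS = ½ · (281 - 806/3) · 74 = 1369/3.
Change in producer surplus = 1369/3 - 4096/3 = -909.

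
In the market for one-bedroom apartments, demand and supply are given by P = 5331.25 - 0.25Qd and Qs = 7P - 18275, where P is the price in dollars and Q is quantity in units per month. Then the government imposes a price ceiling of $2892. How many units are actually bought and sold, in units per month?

1969

Rearranging demand gives Qd = 21325 - 4P. In a free market, 21325 - 4P = 7P - 18275 gives the equilibrium P* = 3600, Q* = 6925.
Since 2892 < 3600, the ceiling is binding.
At P = 2892: Qd = 21325 - 4·2892 = 9757 and Qs = 7·2892 - 18275 = 1969.
The quantity actually transacted is the short side, supply: 1969.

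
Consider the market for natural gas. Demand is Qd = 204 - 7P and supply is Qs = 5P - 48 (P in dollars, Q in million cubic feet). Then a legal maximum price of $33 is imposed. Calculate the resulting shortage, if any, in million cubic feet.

0

Without the control the market clears where 204 - 7P = 5P - 48, i.e. P* = 21 and Q* = 57.
Since 33 is above P* = 21, the ceiling does not bind and the free-market outcome prevails.
Since the control does not bind, there is no shortage.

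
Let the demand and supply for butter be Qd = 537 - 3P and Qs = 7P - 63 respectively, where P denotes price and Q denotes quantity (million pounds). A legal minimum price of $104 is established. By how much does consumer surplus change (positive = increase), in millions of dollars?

Without the control the market clears where 537 - 3P = 7P - 63, i.e. P* = 60 and Q* = 357.
The floor of 104 is above the equilibrium price 60, so it binds.
At P = 104: Qd = 537 - 3·104 = 225 and Qs = 7·104 - 63 = 665.
Consumer surplus without the control is ½ · (179 - 60) · 357 = 21241.5.
With the floor, consumers buy 225 units at 104, so CS = ½ · (179 - 104) · 225 = 8437.5.
Change in consumer surplus = 8437.5 - 21241.5 = -12804.

-12804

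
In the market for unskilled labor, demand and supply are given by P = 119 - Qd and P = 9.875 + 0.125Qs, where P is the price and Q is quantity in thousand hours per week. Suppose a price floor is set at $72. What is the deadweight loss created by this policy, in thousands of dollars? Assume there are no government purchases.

1406.25

Rearranging demand gives Qd = 119 - P; rearranging supply gives Qs = 8P - 79. In a free market, 119 - P = 8P - 79 gives the equilibrium P* = 22, Q* = 97.
Since 72 > 22, the floor is binding.
At P = 72: Qd = 119 - 72 = 47 and Qs = 8·72 - 79 = 497.
Quantity traded falls to 47. At Q = 47 the demand price is 119 - 47 = 72 and the supply price is (79 + 47)/8 = 15.75.
Deadweight loss = ½ · (72 - 15.75) · (97 - 47) = ½ · 56.25 · 50 = 1406.25.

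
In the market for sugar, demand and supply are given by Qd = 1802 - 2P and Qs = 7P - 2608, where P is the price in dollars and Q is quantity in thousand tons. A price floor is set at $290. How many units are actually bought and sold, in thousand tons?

In a free market, 1802 - 2P = 7P - 2608 gives the equilibrium P* = 490, Q* = 822.
Since 290 is below P* = 490, the floor does not bind and the free-market outcome prevails.

822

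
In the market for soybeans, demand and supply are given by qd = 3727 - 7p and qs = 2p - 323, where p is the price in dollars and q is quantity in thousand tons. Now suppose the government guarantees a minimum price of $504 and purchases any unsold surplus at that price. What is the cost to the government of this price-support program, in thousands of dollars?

Equilibrium: 3727 - 7p = 2p - 323, so 4050 = 9p and p* = 450, q* = 577.
Since 504 > 450, the floor is binding.
At p = 504: qd = 3727 - 7·504 = 199 and qs = 2·504 - 323 = 685.
Surplus = qs - qd = 486.
Government expenditure = surplus × support price = 486 × 504 = 244944.

244944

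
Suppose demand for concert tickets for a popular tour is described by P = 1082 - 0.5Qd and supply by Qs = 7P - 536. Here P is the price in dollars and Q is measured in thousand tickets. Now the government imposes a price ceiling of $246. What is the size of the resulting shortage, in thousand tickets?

486

Rearranging demand gives Qd = 2164 - 2P. Equilibrium: 2164 - 2P = 7P - 536, so 2700 = 9P and P* = 300, Q* = 1564.
Since 246 < 300, the ceiling is binding.
At P = 246: Qd = 2164 - 2·246 = 1672 and Qs = 7·246 - 536 = 1186.
Shortage = Qd - Qs = 1672 - 1186 = 486.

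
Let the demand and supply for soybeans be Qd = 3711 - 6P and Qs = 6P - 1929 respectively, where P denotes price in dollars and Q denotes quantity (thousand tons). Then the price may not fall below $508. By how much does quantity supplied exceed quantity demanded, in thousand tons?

In a free market, 3711 - 6P = 6P - 1929 gives the equilibrium P* = 470, Q* = 891.
The floor of 508 is above the equilibrium price 470, so it binds.
At P = 508: Qd = 3711 - 6·508 = 663 and Qs = 6·508 - 1929 = 1119.
Surplus = Qs - Qd = 1119 - 663 = 456.

456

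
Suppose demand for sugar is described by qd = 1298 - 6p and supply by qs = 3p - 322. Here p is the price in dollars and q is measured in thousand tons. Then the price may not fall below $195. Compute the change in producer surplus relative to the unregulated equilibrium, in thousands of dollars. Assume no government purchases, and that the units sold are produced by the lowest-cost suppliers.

570

In a free market, 1298 - 6p = 3p - 322 gives the equilibrium p* = 180, q* = 218.
The floor of 195 is above the equilibrium price 180, so it binds.
At p = 195: qd = 1298 - 6·195 = 128 and qs = 3·195 - 322 = 263.
Producer surplus without the control is ½ · (180 - 322/3) · 218 = 23762/3.
With the floor, 128 units are sold at 195. The supply price at q = 128 is 150, so PS = ½ · [(195 - 322/3) + (195 - 150)] · 128 = 25472/3.
Change in producer surplus = 25472/3 - 23762/3 = 570.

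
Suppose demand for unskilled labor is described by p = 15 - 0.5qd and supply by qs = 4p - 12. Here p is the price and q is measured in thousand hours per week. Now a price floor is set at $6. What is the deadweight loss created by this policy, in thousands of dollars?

0

Rearranging demand gives qd = 30 - 2p. Without the control the market clears where 30 - 2p = 4p - 12, i.e. p* = 7 and q* = 16.
The floor of 6 is below the equilibrium price 7, so it is not binding; the market clears at p* = 7, q* = 16.
Since the control does not bind, no trades are prevented and deadweight loss is zero.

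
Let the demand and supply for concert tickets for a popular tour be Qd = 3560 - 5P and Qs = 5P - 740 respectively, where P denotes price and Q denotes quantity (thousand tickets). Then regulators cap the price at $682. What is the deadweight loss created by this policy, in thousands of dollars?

Setting quantity demanded equal to quantity supplied, 3560 - 5P = 5P - 740, gives P* = 430 and Q* = 1410.
Since 682 is above P* = 430, the ceiling does not bind and the free-market outcome prevails.
Since the control does not bind, no trades are prevented and deadweight loss is zero.

0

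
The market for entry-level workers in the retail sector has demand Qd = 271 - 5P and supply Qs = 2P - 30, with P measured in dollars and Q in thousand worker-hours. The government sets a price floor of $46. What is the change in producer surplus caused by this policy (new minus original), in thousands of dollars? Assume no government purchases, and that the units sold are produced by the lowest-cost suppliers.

In a free market, 271 - 5P = 2P - 30 gives the equilibrium P* = 43, Q* = 56.
The floor of 46 is above the equilibrium price 43, so it binds.
At P = 46: Qd = 271 - 5·46 = 41 and Qs = 2·46 - 30 = 62.
Producer surplus without the control is ½ · (43 - 15) · 56 = 784.
With the floor, 41 units are sold at 46. The supply price at Q = 41 is 35.5, so PS = ½ · [(46 - 15) + (46 - 35.5)] · 41 = 850.75.
Change in producer surplus = 850.75 - 784 = 66.75.

66.75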